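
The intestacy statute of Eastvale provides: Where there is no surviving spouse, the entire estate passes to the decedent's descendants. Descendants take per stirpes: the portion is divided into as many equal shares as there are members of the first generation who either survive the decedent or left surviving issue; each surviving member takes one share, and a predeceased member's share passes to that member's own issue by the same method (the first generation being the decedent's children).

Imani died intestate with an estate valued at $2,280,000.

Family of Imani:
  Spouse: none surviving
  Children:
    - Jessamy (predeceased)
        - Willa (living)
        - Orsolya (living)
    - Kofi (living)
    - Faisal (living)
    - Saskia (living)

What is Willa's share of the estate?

The entire $2,280,000 passes to the descendants.
That amount ($2,280,000) is divided into 4 shares of $570,000: Kofi, Faisal, and Saskia each take $570,000; Jessamy's $570,000 share passes to Jessamy's issue.
Jessamy's share ($570,000) is divided into 2 shares of $285,000: Willa and Orsolya each take $285,000.

Willa receives $285,000.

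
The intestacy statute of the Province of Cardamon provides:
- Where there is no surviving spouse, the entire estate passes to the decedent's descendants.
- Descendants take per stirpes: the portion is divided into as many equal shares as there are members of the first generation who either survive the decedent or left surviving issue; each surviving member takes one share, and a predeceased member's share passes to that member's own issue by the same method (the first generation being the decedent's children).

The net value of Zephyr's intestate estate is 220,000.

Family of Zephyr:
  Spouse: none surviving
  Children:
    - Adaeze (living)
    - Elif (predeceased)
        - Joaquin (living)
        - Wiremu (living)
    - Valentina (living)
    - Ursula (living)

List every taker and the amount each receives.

Adaeze: 55,000; Joaquin: 27,500; Wiremu: 27,500; Valentina: 55,000; Ursula: 55,000

The entire 220,000 passes to the descendants.
That amount (220,000) is divided into 4 shares of 55,000: Adaeze, Valentina, and Ursula each take 55,000; Elif's 55,000 share passes to Elif's issue.
Elif's share (55,000) is divided into 2 shares of 27,500: Joaquin and Wiremu each take 27,500.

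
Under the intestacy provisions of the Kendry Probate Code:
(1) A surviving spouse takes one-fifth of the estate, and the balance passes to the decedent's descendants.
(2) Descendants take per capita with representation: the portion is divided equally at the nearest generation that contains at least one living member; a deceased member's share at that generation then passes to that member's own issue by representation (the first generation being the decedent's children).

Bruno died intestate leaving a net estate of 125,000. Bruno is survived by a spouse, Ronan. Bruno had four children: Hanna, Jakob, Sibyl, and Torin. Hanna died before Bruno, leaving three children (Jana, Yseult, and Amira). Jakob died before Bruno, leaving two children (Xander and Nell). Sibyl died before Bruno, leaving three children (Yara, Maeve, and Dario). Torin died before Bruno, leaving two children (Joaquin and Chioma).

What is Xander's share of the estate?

Ronan takes one-fifth of 125,000 = 25,000. The remaining 100,000 passes to the descendants.
No child survives, so the initial division is made at the grandchildren's generation.
The descendants' portion (100,000) is divided into 10 shares of 10,000: Jana, Yseult, Amira, Xander, Nell, Yara, Maeve, Dario, Joaquin, and Chioma each take 10,000.

Xander receives 10,000.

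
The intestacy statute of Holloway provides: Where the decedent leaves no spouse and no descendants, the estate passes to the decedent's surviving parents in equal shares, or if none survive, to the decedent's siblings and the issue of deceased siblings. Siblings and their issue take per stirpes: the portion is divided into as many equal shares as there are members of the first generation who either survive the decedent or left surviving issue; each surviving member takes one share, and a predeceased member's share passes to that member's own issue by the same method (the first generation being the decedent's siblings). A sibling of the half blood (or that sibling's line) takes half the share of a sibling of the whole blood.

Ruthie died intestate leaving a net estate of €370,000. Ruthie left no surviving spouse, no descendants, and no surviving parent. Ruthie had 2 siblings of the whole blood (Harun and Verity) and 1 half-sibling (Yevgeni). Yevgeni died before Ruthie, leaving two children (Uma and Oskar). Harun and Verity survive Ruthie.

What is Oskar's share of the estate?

The entire €370,000 passes to the siblings and their issue.
Counting each half-blood sibling's line as half a unit, there are 5/2 units in €370,000, so one unit is €148,000. Whole-blood lines (Harun and Verity) take €148,000 each; half-blood lines (Yevgeni) take €74,000 each.
Yevgeni's share (€74,000) is divided into 2 shares of €37,000: Uma and Oskar each take €37,000.

Oskar receives €37,000.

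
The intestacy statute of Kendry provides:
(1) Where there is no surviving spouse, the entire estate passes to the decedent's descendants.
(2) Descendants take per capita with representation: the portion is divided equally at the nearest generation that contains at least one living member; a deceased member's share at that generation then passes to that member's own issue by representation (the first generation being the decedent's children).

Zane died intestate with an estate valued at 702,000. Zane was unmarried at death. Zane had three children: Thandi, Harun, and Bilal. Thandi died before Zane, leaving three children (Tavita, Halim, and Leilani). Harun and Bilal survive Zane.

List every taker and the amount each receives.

The entire 702,000 passes to the descendants.
That amount (702,000) is divided into 3 shares of 234,000: Harun and Bilal each take 234,000; Thandi's 234,000 share passes to Thandi's issue.
Thandi's share (234,000) is divided into 3 shares of 78,000: Tavita, Halim, and Leilani each take 78,000.

Tavita: 78,000; Halim: 78,000; Leilani: 78,000; Harun: 234,000; Bilal: 234,000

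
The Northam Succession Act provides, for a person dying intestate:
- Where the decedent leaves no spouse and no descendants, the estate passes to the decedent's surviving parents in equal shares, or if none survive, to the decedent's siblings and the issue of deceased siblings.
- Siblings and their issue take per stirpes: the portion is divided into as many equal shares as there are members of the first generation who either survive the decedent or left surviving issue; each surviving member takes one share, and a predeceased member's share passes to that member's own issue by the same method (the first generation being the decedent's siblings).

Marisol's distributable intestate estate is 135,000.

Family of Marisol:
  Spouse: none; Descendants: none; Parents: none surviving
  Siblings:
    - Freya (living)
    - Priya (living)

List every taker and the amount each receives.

Freya: 67,500; Priya: 67,500

The entire 135,000 passes to the siblings and their issue.
That amount (135,000) is divided into 2 shares of 67,500: Freya and Priya each take 67,500.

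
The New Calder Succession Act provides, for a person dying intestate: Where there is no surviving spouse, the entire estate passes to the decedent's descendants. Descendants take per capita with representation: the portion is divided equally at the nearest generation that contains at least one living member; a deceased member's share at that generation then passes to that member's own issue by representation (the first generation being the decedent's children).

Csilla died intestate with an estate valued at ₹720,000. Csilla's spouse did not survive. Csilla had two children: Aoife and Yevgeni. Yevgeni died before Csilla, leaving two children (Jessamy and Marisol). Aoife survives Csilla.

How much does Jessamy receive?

The entire ₹720,000 passes to the descendants.
That amount (₹720,000) is divided into 2 shares of ₹360,000: Aoife takes ₹360,000; Yevgeni's ₹360,000 share passes to Yevgeni's issue.
Yevgeni's share (₹360,000) is divided into 2 shares of ₹180,000: Jessamy and Marisol each take ₹180,000.

Jessamy receives ₹180,000.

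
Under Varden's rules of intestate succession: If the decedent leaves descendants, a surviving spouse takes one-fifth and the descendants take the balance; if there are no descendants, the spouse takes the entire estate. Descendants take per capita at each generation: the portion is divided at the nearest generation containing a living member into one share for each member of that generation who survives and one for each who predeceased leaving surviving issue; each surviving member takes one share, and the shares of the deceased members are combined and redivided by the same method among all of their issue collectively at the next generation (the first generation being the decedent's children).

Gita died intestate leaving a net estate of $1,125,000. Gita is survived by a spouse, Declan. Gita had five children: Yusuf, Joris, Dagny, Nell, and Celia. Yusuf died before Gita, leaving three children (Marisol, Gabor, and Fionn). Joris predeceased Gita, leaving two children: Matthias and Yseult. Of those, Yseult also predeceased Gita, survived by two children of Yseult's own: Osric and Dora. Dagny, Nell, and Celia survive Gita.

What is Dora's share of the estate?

Declan takes one-fifth of $1,125,000 = $225,000. The remaining $900,000 passes to the descendants.
The descendants' portion ($900,000) is divided at the children's generation into 5 shares of $180,000. Dagny, Nell, and Celia each take $180,000. The 2 shares of the deceased (Yusuf and Joris) are combined into a pool of $360,000.
That pool ($360,000) is divided at the grandchildren's generation into 5 shares of $72,000. Marisol, Gabor, Fionn, and Matthias each take $72,000. The remaining share for the deceased Yseult ($72,000) is carried to the next generation.
That pool ($72,000) is divided at the great-grandchildren's generation equally among Osric and Dora: $36,000 each.

Dora receives $36,000.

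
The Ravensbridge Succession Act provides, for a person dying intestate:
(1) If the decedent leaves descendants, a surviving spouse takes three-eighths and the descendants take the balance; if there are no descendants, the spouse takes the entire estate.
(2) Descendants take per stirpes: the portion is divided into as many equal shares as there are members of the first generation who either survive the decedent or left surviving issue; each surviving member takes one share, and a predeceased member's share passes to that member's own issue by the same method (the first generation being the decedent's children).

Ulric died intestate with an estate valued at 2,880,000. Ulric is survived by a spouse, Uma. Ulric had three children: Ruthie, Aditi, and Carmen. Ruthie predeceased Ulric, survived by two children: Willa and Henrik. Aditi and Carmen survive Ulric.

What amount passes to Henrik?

Uma takes three-eighths of 2,880,000 = 1,080,000. The remaining 1,800,000 passes to the descendants.
The descendants' portion (1,800,000) is divided into 3 shares of 600,000: Aditi and Carmen each take 600,000; Ruthie's 600,000 share passes to Ruthie's issue.
Ruthie's share (600,000) is divided into 2 shares of 300,000: Willa and Henrik each take 300,000.

Henrik receives 300,000.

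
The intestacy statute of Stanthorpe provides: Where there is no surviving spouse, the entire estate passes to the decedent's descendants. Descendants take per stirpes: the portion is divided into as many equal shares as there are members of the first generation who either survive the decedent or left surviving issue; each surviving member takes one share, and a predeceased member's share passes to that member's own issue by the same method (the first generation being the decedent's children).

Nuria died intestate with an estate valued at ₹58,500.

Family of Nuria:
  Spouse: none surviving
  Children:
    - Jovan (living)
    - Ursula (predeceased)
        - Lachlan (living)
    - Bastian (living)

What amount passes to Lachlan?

Lachlan receives ₹19,500.

The entire ₹58,500 passes to the descendants.
That amount (₹58,500) is divided into 3 shares of ₹19,500: Jovan and Bastian each take ₹19,500; Ursula's ₹19,500 share passes to Ursula's issue.
Ursula's share (₹19,500) passes entirely to Lachlan.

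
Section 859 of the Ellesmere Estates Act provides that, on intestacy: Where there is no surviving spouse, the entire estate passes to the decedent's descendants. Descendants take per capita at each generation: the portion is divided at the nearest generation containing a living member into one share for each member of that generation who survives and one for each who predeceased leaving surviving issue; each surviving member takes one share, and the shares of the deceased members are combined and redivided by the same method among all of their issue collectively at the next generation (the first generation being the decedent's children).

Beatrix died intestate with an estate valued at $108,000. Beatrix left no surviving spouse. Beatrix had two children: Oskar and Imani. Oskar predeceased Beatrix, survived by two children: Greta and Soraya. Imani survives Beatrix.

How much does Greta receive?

The entire $108,000 passes to the descendants.
That amount ($108,000) is divided at the children's generation into 2 shares of $54,000. Imani takes $54,000. The remaining share for the deceased Oskar ($54,000) is carried to the next generation.
That pool ($54,000) is divided at the grandchildren's generation equally among Greta and Soraya: $27,000 each.

Greta receives $27,000.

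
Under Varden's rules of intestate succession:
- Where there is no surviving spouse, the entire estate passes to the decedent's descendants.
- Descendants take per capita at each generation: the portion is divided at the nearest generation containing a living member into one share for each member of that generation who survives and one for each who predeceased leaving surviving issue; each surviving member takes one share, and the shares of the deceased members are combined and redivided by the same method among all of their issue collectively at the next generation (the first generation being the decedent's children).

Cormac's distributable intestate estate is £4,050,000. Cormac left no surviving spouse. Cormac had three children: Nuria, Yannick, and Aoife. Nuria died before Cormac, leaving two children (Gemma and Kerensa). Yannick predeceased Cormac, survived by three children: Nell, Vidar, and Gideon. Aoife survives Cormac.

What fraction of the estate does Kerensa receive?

The entire £4,050,000 passes to the descendants.
That amount (£4,050,000) is divided at the children's generation into 3 shares of £1,350,000. Aoife takes £1,350,000. The 2 shares of the deceased (Nuria and Yannick) are combined into a pool of £2,700,000.
That pool (£2,700,000) is divided at the grandchildren's generation equally among Gemma, Kerensa, Nell, Vidar, and Gideon: £540,000 each.

Kerensa receives 2/15 of the estate.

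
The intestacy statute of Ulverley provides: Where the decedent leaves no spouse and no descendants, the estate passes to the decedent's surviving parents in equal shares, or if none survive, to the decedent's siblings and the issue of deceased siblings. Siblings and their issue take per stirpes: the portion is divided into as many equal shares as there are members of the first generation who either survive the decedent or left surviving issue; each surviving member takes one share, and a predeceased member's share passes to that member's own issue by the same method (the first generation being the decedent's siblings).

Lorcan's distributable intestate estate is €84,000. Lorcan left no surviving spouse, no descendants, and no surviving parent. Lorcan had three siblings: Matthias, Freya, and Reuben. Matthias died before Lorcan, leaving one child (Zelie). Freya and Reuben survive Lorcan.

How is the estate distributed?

Zelie: €28,000; Freya: €28,000; Reuben: €28,000

The entire €84,000 passes to the siblings and their issue.
That amount (€84,000) is divided into 3 shares of €28,000: Freya and Reuben each take €28,000; Matthias's €28,000 share passes to Matthias's issue.
Matthias's share (€28,000) passes entirely to Zelie.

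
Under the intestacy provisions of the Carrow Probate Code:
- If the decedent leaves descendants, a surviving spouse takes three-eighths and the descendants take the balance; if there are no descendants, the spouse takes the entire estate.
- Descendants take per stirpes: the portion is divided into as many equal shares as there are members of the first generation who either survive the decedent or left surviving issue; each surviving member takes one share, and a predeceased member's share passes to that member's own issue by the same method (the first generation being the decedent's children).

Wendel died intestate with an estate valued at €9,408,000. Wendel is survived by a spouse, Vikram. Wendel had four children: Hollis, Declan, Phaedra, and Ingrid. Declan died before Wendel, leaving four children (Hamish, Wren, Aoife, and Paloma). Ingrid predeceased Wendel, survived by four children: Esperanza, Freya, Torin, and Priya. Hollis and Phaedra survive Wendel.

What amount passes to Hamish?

Vikram takes three-eighths of €9,408,000 = €3,528,000. The remaining €5,880,000 passes to the descendants.
The descendants' portion (€5,880,000) is divided into 4 shares of €1,470,000: Hollis and Phaedra each take €1,470,000; Declan's €1,470,000 share passes to Declan's issue; Ingrid's €1,470,000 share passes to Ingrid's issue.
Declan's share (€1,470,000) is divided into 4 shares of €367,500: Hamish, Wren, Aoife, and Paloma each take €367,500.
Ingrid's share (€1,470,000) is divided into 4 shares of €367,500: Esperanza, Freya, Torin, and Priya each take €367,500.

Hamish receives €367,500.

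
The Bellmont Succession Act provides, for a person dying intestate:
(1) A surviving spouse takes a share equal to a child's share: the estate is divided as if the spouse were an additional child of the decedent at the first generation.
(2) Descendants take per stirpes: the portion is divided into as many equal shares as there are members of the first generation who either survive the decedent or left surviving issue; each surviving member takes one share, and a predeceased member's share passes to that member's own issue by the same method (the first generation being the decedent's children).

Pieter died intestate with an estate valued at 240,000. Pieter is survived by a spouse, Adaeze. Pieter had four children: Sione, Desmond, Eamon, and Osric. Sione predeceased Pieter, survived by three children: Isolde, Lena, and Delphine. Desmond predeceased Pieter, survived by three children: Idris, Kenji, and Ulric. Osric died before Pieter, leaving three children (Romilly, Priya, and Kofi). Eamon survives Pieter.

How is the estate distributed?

Adaeze: 48,000; Isolde: 16,000; Lena: 16,000; Delphine: 16,000; Idris: 16,000; Kenji: 16,000; Ulric: 16,000; Eamon: 48,000; Romilly: 16,000; Priya: 16,000; Kofi: 16,000

The spouse counts as an additional share at the children's level, so there are 5 primary shares of 48,000. Adaeze takes one such share (48,000).
The children's combined portion (192,000) is divided into 4 shares of 48,000: Eamon takes 48,000; Sione's 48,000 share passes to Sione's issue; Desmond's 48,000 share passes to Desmond's issue; Osric's 48,000 share passes to Osric's issue.
Sione's share (48,000) is divided into 3 shares of 16,000: Isolde, Lena, and Delphine each take 16,000.
Desmond's share (48,000) is divided into 3 shares of 16,000: Idris, Kenji, and Ulric each take 16,000.
Osric's share (48,000) is divided into 3 shares of 16,000: Romilly, Priya, and Kofi each take 16,000.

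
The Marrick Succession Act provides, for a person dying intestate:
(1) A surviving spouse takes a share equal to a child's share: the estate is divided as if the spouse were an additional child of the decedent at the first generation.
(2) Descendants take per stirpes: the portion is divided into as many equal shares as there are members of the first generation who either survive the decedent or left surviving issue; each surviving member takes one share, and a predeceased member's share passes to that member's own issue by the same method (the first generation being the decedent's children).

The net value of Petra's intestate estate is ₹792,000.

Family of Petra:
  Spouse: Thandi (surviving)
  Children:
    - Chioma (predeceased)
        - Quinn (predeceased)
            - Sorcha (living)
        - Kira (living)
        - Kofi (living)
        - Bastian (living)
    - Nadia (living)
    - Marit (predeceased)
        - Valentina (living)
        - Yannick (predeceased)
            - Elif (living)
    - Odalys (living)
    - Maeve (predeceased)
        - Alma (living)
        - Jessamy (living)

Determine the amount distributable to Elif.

The spouse counts as an additional share at the children's level, so there are 6 primary shares of ₹132,000. Thandi takes one such share (₹132,000).
The children's combined portion (₹660,000) is divided into 5 shares of ₹132,000: Nadia and Odalys each take ₹132,000; Chioma's ₹132,000 share passes to Chioma's issue; Marit's ₹132,000 share passes to Marit's issue; Maeve's ₹132,000 share passes to Maeve's issue.
Chioma's share (₹132,000) is divided into 4 shares of ₹33,000: Kira, Kofi, and Bastian each take ₹33,000; Quinn's ₹33,000 share passes to Quinn's issue.
Quinn's share (₹33,000) passes entirely to Sorcha.
Marit's share (₹132,000) is divided into 2 shares of ₹66,000: Valentina takes ₹66,000; Yannick's ₹66,000 share passes to Yannick's issue.
Yannick's share (₹66,000) passes entirely to Elif.
Maeve's share (₹132,000) is divided into 2 shares of ₹66,000: Alma and Jessamy each take ₹66,000.

Elif receives ₹66,000.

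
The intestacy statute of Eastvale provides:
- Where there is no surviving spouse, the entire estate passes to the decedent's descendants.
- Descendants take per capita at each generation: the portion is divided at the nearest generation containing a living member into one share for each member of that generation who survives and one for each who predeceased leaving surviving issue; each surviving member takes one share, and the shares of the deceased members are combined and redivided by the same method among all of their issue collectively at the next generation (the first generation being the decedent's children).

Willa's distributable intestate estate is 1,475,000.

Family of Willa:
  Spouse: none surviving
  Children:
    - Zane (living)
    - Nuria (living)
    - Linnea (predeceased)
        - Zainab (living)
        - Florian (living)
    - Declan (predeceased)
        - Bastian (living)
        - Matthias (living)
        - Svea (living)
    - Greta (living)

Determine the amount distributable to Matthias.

The entire 1,475,000 passes to the descendants.
That amount (1,475,000) is divided at the children's generation into 5 shares of 295,000. Zane, Nuria, and Greta each take 295,000. The 2 shares of the deceased (Linnea and Declan) are combined into a pool of 590,000.
That pool (590,000) is divided at the grandchildren's generation equally among Zainab, Florian, Bastian, Matthias, and Svea: 118,000 each.

Matthias receives 118,000.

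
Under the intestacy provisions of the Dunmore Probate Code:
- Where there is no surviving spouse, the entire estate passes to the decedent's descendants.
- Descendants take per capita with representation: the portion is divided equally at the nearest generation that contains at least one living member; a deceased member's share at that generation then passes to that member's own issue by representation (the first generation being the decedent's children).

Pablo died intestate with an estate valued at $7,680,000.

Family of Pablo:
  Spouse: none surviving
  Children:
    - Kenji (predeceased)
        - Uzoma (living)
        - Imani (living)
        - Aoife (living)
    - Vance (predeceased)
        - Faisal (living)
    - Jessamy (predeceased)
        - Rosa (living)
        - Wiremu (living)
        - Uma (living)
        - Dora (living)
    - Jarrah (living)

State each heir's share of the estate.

Uzoma: $640,000; Imani: $640,000; Aoife: $640,000; Faisal: $1,920,000; Rosa: $480,000; Wiremu: $480,000; Uma: $480,000; Dora: $480,000; Jarrah: $1,920,000

The entire $7,680,000 passes to the descendants.
That amount ($7,680,000) is divided into 4 shares of $1,920,000: Jarrah takes $1,920,000; Kenji's $1,920,000 share passes to Kenji's issue; Vance's $1,920,000 share passes to Vance's issue; Jessamy's $1,920,000 share passes to Jessamy's issue.
Kenji's share ($1,920,000) is divided into 3 shares of $640,000: Uzoma, Imani, and Aoife each take $640,000.
Vance's share ($1,920,000) passes entirely to Faisal.
Jessamy's share ($1,920,000) is divided into 4 shares of $480,000: Rosa, Wiremu, Uma, and Dora each take $480,000.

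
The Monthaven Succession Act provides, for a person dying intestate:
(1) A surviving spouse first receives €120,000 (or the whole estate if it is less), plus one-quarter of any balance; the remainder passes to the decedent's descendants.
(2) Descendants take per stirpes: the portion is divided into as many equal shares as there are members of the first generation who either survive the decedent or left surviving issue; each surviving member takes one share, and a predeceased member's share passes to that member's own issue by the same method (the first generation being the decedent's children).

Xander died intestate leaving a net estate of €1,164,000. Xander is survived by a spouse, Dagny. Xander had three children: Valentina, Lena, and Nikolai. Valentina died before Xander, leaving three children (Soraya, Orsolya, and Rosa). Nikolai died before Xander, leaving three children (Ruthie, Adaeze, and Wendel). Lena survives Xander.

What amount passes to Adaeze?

Adaeze receives €87,000.

Dagny first takes €120,000, leaving a balance of €1,044,000. Dagny then takes one-quarter of the balance (€261,000), for a total of €381,000. The remaining €783,000 passes to the descendants.
The descendants' portion (€783,000) is divided into 3 shares of €261,000: Lena takes €261,000; Valentina's €261,000 share passes to Valentina's issue; Nikolai's €261,000 share passes to Nikolai's issue.
Valentina's share (€261,000) is divided into 3 shares of €87,000: Soraya, Orsolya, and Rosa each take €87,000.
Nikolai's share (€261,000) is divided into 3 shares of €87,000: Ruthie, Adaeze, and Wendel each take €87,000.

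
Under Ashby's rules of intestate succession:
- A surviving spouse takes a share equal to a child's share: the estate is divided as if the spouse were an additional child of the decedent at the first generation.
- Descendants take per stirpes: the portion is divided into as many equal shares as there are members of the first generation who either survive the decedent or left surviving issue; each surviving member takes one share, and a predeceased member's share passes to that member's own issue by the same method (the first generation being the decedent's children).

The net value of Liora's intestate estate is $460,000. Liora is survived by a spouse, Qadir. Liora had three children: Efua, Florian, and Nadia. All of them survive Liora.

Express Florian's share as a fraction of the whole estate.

The spouse counts as an additional share at the children's level, so there are 4 primary shares of $115,000. Qadir takes one such share ($115,000).
The children's combined portion ($345,000) is divided into 3 shares of $115,000: Efua, Florian, and Nadia each take $115,000.

Florian receives 1/4 of the estate.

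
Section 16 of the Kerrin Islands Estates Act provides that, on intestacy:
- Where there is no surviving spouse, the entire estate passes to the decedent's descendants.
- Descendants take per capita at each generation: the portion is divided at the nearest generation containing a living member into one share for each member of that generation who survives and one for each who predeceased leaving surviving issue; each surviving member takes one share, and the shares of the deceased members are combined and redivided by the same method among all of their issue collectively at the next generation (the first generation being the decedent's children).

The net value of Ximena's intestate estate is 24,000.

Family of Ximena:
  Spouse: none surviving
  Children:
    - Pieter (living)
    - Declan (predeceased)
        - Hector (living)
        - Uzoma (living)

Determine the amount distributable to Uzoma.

Uzoma receives 6,000.

The entire 24,000 passes to the descendants.
That amount (24,000) is divided at the children's generation into 2 shares of 12,000. Pieter takes 12,000. The remaining share for the deceased Declan (12,000) is carried to the next generation.
That pool (12,000) is divided at the grandchildren's generation equally among Hector and Uzoma: 6,000 each.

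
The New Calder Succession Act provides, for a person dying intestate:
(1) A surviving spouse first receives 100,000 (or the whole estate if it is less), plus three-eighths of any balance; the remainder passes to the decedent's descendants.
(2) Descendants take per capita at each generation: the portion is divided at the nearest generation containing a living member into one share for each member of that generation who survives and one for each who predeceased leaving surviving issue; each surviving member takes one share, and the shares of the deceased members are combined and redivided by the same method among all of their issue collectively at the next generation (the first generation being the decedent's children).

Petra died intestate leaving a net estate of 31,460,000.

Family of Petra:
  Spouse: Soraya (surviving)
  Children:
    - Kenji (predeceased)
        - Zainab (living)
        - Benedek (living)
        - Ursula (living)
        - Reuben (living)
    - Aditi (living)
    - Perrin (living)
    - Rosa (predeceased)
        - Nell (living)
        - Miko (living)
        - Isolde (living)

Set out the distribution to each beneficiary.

Soraya first takes 100,000, leaving a balance of 31,360,000. Soraya then takes three-eighths of the balance (11,760,000), for a total of 11,860,000. The remaining 19,600,000 passes to the descendants.
The descendants' portion (19,600,000) is divided at the children's generation into 4 shares of 4,900,000. Aditi and Perrin each take 4,900,000. The 2 shares of the deceased (Kenji and Rosa) are combined into a pool of 9,800,000.
That pool (9,800,000) is divided at the grandchildren's generation equally among Zainab, Benedek, Ursula, Reuben, Nell, Miko, and Isolde: 1,400,000 each.

Soraya: 11,860,000; Zainab: 1,400,000; Benedek: 1,400,000; Ursula: 1,400,000; Reuben: 1,400,000; Aditi: 4,900,000; Perrin: 4,900,000; Nell: 1,400,000; Miko: 1,400,000; Isolde: 1,400,000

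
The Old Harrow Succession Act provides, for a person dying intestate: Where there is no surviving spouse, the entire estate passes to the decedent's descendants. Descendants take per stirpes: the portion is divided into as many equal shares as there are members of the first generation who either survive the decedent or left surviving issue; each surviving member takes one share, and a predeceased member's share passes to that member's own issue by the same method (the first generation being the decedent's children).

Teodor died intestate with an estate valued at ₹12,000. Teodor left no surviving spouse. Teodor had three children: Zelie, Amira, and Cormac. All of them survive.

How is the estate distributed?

The entire ₹12,000 passes to the descendants.
That amount (₹12,000) is divided into 3 shares of ₹4,000: Zelie, Amira, and Cormac each take ₹4,000.

Zelie: ₹4,000; Amira: ₹4,000; Cormac: ₹4,000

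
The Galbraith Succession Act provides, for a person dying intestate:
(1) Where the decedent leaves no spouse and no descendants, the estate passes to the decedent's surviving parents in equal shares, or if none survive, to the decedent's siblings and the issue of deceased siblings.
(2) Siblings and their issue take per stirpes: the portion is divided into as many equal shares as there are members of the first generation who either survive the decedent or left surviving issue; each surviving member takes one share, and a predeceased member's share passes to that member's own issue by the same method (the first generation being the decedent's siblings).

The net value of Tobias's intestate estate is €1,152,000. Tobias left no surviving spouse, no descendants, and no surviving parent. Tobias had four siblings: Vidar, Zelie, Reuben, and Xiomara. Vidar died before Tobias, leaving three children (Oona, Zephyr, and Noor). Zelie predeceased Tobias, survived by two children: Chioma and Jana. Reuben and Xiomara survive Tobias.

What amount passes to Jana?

Jana receives €144,000.

The entire €1,152,000 passes to the siblings and their issue.
That amount (€1,152,000) is divided into 4 shares of €288,000: Reuben and Xiomara each take €288,000; Vidar's €288,000 share passes to Vidar's issue; Zelie's €288,000 share passes to Zelie's issue.
Vidar's share (€288,000) is divided into 3 shares of €96,000: Oona, Zephyr, and Noor each take €96,000.
Zelie's share (€288,000) is divided into 2 shares of €144,000: Chioma and Jana each take €144,000.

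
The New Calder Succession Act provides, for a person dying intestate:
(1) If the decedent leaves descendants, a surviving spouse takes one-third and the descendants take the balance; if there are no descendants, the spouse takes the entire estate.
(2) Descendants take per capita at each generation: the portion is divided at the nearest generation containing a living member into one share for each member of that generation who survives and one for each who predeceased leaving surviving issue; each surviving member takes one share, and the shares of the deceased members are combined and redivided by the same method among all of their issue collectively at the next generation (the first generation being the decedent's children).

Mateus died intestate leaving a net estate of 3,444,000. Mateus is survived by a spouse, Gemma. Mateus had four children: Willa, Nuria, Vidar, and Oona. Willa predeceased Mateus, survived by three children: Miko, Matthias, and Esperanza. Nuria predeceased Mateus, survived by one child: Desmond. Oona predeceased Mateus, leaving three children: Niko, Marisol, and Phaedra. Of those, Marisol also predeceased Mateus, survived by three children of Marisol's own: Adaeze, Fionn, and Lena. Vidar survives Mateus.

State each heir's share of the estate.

Gemma: 1,148,000; Miko: 246,000; Matthias: 246,000; Esperanza: 246,000; Desmond: 246,000; Vidar: 574,000; Niko: 246,000; Adaeze: 82,000; Fionn: 82,000; Lena: 82,000; Phaedra: 246,000

Gemma takes one-third of 3,444,000 = 1,148,000. The remaining 2,296,000 passes to the descendants.
The descendants' portion (2,296,000) is divided at the children's generation into 4 shares of 574,000. Vidar takes 574,000. The 3 shares of the deceased (Willa, Nuria, and Oona) are combined into a pool of 1,722,000.
That pool (1,722,000) is divided at the grandchildren's generation into 7 shares of 246,000. Miko, Matthias, Esperanza, Desmond, Niko, and Phaedra each take 246,000. The remaining share for the deceased Marisol (246,000) is carried to the next generation.
That pool (246,000) is divided at the great-grandchildren's generation equally among Adaeze, Fionn, and Lena: 82,000 each.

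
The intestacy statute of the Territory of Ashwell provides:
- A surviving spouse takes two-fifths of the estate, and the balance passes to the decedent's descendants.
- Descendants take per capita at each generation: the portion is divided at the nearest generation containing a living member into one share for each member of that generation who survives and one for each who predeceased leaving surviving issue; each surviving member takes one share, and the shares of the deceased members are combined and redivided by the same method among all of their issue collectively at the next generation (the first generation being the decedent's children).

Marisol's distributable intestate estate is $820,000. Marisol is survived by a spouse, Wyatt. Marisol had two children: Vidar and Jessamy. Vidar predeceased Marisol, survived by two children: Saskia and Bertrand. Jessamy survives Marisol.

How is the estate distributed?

Wyatt: $328,000; Saskia: $123,000; Bertrand: $123,000; Jessamy: $246,000

Wyatt takes two-fifths of $820,000 = $328,000. The remaining $492,000 passes to the descendants.
The descendants' portion ($492,000) is divided at the children's generation into 2 shares of $246,000. Jessamy takes $246,000. The remaining share for the deceased Vidar ($246,000) is carried to the next generation.
That pool ($246,000) is divided at the grandchildren's generation equally among Saskia and Bertrand: $123,000 each.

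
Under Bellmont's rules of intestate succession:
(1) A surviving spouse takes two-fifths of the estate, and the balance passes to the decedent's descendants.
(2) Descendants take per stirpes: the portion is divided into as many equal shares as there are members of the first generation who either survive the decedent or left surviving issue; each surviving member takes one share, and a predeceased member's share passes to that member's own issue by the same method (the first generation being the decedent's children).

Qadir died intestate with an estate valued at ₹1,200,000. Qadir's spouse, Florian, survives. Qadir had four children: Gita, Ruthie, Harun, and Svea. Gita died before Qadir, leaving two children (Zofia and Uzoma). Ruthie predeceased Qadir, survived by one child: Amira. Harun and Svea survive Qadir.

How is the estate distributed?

Florian takes two-fifths of ₹1,200,000 = ₹480,000. The remaining ₹720,000 passes to the descendants.
The descendants' portion (₹720,000) is divided into 4 shares of ₹180,000: Harun and Svea each take ₹180,000; Gita's ₹180,000 share passes to Gita's issue; Ruthie's ₹180,000 share passes to Ruthie's issue.
Gita's share (₹180,000) is divided into 2 shares of ₹90,000: Zofia and Uzoma each take ₹90,000.
Ruthie's share (₹180,000) passes entirely to Amira.

Florian: ₹480,000; Zofia: ₹90,000; Uzoma: ₹90,000; Amira: ₹180,000; Harun: ₹180,000; Svea: ₹180,000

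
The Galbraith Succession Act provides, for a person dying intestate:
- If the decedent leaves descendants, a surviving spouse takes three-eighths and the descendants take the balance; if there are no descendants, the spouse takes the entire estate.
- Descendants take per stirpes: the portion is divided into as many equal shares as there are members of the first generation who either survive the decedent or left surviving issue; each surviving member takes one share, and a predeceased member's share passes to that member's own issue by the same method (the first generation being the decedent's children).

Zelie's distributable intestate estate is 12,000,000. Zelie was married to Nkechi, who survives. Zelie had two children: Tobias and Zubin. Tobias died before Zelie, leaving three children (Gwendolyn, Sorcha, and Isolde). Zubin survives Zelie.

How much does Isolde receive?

Isolde receives 1,250,000.

Nkechi takes three-eighths of 12,000,000 = 4,500,000. The remaining 7,500,000 passes to the descendants.
The descendants' portion (7,500,000) is divided into 2 shares of 3,750,000: Zubin takes 3,750,000; Tobias's 3,750,000 share passes to Tobias's issue.
Tobias's share (3,750,000) is divided into 3 shares of 1,250,000: Gwendolyn, Sorcha, and Isolde each take 1,250,000.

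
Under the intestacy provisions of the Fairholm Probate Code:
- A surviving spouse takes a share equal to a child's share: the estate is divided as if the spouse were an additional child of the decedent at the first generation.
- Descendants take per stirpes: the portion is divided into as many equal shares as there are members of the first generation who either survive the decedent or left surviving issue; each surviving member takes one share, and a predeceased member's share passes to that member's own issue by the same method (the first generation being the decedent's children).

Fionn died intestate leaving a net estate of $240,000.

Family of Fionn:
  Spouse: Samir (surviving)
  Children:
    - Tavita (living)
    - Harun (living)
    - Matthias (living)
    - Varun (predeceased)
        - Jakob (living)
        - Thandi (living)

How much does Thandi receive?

Thandi receives $24,000.

The spouse counts as an additional share at the children's level, so there are 5 primary shares of $48,000. Samir takes one such share ($48,000).
The children's combined portion ($192,000) is divided into 4 shares of $48,000: Tavita, Harun, and Matthias each take $48,000; Varun's $48,000 share passes to Varun's issue.
Varun's share ($48,000) is divided into 2 shares of $24,000: Jakob and Thandi each take $24,000.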